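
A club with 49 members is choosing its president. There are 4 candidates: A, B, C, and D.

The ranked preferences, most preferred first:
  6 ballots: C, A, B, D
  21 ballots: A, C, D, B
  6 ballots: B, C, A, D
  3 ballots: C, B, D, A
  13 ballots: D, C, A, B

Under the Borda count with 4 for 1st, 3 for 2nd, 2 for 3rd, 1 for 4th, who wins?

C

A: 6×3 + 21×4 + 6×2 + 3×1 + 13×2 = 143
B: 6×2 + 21×1 + 6×4 + 3×3 + 13×1 = 79
C: 6×4 + 21×3 + 6×3 + 3×4 + 13×3 = 156
D: 6×1 + 21×2 + 6×1 + 3×2 + 13×4 = 112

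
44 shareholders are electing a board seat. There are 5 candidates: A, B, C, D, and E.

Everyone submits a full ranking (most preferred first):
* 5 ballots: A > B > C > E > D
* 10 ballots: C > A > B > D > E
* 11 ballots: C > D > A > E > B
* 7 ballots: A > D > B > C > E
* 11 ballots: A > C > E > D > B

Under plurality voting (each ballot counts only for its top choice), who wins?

A

First-place votes: A 23, B 0, C 21, D 0, E 0.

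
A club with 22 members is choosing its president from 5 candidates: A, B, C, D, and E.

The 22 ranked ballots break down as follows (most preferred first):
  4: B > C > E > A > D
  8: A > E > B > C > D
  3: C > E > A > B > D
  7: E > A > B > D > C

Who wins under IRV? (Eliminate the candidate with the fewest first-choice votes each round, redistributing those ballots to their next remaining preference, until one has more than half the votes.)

Round 1: A 8, B 4, C 3, D 0, E 7. D eliminated.
Round 2: A 8, B 4, C 3, E 7. C eliminated.
Round 3: A 8, B 4, E 10. B eliminated.
Round 4: A 8, E 14. E has a majority (≥12).

E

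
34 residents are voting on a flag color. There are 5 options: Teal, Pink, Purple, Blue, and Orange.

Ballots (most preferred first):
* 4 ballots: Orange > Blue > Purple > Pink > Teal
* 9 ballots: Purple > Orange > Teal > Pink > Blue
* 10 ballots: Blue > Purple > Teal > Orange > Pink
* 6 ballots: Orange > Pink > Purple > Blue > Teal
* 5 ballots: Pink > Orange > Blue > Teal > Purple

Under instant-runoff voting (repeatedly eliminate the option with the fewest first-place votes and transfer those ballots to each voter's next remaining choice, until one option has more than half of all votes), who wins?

Orange

Round 1: Teal 0, Pink 5, Purple 9, Blue 10, Orange 10. Teal eliminated.
Round 2: Pink 5, Purple 9, Blue 10, Orange 10. Pink eliminated.
Round 3: Purple 9, Blue 10, Orange 15. Purple eliminated.
Round 4: Blue 10, Orange 24. Orange has a majority (≥18).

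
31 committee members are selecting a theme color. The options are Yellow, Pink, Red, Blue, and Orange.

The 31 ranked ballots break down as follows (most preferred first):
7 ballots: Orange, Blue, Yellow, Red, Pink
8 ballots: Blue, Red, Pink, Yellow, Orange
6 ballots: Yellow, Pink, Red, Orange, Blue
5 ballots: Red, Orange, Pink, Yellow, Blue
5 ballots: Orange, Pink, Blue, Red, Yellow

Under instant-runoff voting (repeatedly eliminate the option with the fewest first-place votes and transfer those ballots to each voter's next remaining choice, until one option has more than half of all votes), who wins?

Orange

Round 1: Yellow 6, Pink 0, Red 5, Blue 8, Orange 12. Pink eliminated.
Round 2: Yellow 6, Red 5, Blue 8, Orange 12. Red eliminated.
Round 3: Yellow 6, Blue 8, Orange 17. Orange has a majority (≥16).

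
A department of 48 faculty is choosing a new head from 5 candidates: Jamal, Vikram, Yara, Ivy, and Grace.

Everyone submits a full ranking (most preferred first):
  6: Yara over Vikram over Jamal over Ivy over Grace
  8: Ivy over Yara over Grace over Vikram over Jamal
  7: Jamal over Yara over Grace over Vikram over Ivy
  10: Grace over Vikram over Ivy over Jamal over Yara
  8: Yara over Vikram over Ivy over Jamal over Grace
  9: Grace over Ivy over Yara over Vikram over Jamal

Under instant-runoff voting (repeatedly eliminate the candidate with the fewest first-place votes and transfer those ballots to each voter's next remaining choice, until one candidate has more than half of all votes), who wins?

Yara

Round 1: Jamal 7, Vikram 0, Yara 14, Ivy 8, Grace 19. Vikram eliminated.
Round 2: Jamal 7, Yara 14, Ivy 8, Grace 19. Jamal eliminated.
Round 3: Yara 21, Ivy 8, Grace 19. Ivy eliminated.
Round 4: Yara 29, Grace 19. Yara has a majority (≥25).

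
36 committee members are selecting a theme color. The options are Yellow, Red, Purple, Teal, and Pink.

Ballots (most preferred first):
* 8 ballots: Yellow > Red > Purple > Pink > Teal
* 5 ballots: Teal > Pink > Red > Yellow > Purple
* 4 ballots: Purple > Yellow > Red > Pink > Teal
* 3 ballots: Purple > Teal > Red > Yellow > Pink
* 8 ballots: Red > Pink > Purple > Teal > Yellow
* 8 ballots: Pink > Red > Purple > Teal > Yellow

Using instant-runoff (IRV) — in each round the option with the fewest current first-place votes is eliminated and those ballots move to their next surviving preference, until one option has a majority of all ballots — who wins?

Round 1: Yellow 8, Red 8, Purple 7, Teal 5, Pink 8. Teal eliminated.
Round 2: Yellow 8, Red 8, Purple 7, Pink 13. Purple eliminated.
Round 3: Yellow 12, Red 11, Pink 13. Red eliminated.
Round 4: Yellow 15, Pink 21. Pink has a majority (≥19).

Pink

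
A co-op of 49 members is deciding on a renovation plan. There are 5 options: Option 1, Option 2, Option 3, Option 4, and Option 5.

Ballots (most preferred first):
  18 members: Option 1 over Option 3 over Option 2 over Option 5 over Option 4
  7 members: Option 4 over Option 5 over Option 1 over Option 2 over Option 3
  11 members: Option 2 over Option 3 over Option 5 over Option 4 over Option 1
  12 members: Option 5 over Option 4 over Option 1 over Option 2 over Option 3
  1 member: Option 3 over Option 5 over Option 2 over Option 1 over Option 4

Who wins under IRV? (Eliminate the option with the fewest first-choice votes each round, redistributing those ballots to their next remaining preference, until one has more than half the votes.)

Round 1: Option 1 18, Option 2 11, Option 3 1, Option 4 7, Option 5 12. Option 3 eliminated.
Round 2: Option 1 18, Option 2 11, Option 4 7, Option 5 13. Option 4 eliminated.
Round 3: Option 1 18, Option 2 11, Option 5 20. Option 2 eliminated.
Round 4: Option 1 18, Option 5 31. Option 5 has a majority (≥25).

Option 5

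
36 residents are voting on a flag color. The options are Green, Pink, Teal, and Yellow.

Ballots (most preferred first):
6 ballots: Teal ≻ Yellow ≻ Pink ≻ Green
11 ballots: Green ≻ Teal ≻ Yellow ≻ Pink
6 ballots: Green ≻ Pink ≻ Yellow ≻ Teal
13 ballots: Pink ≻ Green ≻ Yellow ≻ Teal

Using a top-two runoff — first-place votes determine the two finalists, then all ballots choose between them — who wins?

Round 1 first-place votes: Green 17, Pink 13, Teal 6, Yellow 0. Green and Pink advance.
Runoff: Green is ranked above Pink on 17 ballots, Pink above Green on 19.

Pink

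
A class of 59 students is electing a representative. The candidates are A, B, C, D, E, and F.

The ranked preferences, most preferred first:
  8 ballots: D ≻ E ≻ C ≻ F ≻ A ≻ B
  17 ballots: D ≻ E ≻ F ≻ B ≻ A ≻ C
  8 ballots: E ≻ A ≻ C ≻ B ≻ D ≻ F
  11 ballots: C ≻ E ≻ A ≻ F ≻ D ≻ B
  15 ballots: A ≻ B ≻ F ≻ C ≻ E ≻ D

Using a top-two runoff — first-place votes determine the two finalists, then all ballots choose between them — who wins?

A

Round 1 first-place votes: A 15, B 0, C 11, D 25, E 8, F 0. D and A advance.
Runoff: D is ranked above A on 25 ballots, A above D on 34.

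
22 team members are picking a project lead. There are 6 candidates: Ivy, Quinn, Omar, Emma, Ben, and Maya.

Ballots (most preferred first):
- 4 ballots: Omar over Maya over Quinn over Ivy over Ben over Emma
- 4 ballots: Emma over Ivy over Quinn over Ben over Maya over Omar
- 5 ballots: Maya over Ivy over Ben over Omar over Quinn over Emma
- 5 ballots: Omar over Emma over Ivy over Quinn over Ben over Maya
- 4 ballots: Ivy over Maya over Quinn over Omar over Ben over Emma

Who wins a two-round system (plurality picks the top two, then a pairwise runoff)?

Maya

Round 1 first-place votes: Ivy 4, Quinn 0, Omar 9, Emma 4, Ben 0, Maya 5. Omar and Maya advance.
Runoff: Omar is ranked above Maya on 9 ballots, Maya above Omar on 13.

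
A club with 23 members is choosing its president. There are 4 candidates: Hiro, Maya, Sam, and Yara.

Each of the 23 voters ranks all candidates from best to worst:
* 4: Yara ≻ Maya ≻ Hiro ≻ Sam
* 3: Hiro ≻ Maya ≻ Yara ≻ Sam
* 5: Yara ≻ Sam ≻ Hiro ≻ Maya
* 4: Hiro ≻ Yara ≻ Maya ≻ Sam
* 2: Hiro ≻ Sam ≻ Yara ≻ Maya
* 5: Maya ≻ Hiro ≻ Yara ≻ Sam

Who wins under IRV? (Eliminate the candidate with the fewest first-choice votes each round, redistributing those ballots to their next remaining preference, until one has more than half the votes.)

Round 1: Hiro 9, Maya 5, Sam 0, Yara 9. Sam eliminated.
Round 2: Hiro 9, Maya 5, Yara 9. Maya eliminated.
Round 3: Hiro 14, Yara 9. Hiro has a majority (≥12).

Hiro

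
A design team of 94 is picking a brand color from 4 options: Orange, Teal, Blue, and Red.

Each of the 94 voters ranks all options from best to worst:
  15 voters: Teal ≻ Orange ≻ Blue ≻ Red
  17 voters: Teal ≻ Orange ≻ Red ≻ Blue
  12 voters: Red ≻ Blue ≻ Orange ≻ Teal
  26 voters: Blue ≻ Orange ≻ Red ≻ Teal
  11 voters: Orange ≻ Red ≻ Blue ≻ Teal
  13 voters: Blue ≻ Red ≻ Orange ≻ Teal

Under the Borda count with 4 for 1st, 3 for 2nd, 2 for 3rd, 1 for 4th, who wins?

Orange

Orange: 15×3 + 17×3 + 12×2 + 26×3 + 11×4 + 13×2 = 268
Teal: 15×4 + 17×4 + 12×1 + 26×1 + 11×1 + 13×1 = 190
Blue: 15×2 + 17×1 + 12×3 + 26×4 + 11×2 + 13×4 = 261
Red: 15×1 + 17×2 + 12×4 + 26×2 + 11×3 + 13×3 = 221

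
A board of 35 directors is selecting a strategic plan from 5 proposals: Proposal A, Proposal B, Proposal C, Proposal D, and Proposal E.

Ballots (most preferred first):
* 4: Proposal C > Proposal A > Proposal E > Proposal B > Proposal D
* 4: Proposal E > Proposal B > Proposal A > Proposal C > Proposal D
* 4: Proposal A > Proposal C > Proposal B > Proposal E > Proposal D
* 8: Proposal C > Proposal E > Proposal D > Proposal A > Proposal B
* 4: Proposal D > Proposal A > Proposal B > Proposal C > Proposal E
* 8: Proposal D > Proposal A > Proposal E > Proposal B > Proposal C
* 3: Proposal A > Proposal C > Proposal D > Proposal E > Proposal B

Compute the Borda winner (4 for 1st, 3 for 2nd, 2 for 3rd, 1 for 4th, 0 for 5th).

Proposal A

Proposal A: 4×3 + 4×2 + 4×4 + 8×1 + 4×3 + 8×3 + 3×4 = 92
Proposal B: 4×1 + 4×3 + 4×2 + 8×0 + 4×2 + 8×1 + 3×0 = 40
Proposal C: 4×4 + 4×1 + 4×3 + 8×4 + 4×1 + 8×0 + 3×3 = 77
Proposal D: 4×0 + 4×0 + 4×0 + 8×2 + 4×4 + 8×4 + 3×2 = 70
Proposal E: 4×2 + 4×4 + 4×1 + 8×3 + 4×0 + 8×2 + 3×1 = 71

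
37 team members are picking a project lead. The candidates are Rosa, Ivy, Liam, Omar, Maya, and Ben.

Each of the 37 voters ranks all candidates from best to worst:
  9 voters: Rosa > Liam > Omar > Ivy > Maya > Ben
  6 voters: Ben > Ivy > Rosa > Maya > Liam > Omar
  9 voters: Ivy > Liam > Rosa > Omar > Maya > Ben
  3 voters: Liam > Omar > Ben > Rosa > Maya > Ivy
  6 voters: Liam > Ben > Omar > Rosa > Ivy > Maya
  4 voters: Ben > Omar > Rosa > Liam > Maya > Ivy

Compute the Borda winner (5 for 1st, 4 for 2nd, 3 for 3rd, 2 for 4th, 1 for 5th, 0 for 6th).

Liam

Rosa: 9×5 + 6×3 + 9×3 + 3×2 + 6×2 + 4×3 = 120
Ivy: 9×2 + 6×4 + 9×5 + 3×0 + 6×1 + 4×0 = 93
Liam: 9×4 + 6×1 + 9×4 + 3×5 + 6×5 + 4×2 = 131
Omar: 9×3 + 6×0 + 9×2 + 3×4 + 6×3 + 4×4 = 91
Maya: 9×1 + 6×2 + 9×1 + 3×1 + 6×0 + 4×1 = 37
Ben: 9×0 + 6×5 + 9×0 + 3×3 + 6×4 + 4×5 = 83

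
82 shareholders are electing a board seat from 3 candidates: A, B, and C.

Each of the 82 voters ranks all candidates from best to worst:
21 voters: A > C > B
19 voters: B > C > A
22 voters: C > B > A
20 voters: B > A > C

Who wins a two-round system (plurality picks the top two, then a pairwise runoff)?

Round 1 first-place votes: A 21, B 39, C 22. B and C advance.
Runoff: B is ranked above C on 39 ballots, C above B on 43.

C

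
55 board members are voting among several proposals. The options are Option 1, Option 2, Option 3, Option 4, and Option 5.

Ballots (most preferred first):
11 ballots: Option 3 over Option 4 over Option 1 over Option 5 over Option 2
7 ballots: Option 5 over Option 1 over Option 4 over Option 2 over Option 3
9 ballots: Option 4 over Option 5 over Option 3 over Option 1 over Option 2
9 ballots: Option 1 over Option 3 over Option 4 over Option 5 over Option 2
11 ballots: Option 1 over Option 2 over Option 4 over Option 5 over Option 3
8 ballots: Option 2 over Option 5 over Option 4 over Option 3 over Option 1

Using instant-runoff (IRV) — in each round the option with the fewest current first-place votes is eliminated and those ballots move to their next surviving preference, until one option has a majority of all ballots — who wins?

Round 1: Option 1 20, Option 2 8, Option 3 11, Option 4 9, Option 5 7. Option 5 eliminated.
Round 2: Option 1 27, Option 2 8, Option 3 11, Option 4 9. Option 2 eliminated.
Round 3: Option 1 27, Option 3 11, Option 4 17. Option 3 eliminated.
Round 4: Option 1 27, Option 4 28. Option 4 has a majority (≥28).

Option 4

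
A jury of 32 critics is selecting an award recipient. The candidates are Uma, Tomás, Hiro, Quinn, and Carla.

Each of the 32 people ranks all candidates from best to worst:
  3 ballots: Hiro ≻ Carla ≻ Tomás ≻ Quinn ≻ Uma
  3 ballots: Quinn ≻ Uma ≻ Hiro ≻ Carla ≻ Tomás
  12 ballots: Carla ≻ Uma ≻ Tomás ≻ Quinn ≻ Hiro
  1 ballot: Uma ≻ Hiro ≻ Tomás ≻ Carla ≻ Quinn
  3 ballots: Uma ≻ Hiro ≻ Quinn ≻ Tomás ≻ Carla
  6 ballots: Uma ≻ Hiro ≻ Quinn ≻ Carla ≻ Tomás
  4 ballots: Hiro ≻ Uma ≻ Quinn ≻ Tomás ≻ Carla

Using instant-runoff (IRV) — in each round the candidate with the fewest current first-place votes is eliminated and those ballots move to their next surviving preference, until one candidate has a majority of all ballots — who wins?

Uma

Round 1: Uma 10, Tomás 0, Hiro 7, Quinn 3, Carla 12. Tomás eliminated.
Round 2: Uma 10, Hiro 7, Quinn 3, Carla 12. Quinn eliminated.
Round 3: Uma 13, Hiro 7, Carla 12. Hiro eliminated.
Round 4: Uma 17, Carla 15. Uma has a majority (≥17).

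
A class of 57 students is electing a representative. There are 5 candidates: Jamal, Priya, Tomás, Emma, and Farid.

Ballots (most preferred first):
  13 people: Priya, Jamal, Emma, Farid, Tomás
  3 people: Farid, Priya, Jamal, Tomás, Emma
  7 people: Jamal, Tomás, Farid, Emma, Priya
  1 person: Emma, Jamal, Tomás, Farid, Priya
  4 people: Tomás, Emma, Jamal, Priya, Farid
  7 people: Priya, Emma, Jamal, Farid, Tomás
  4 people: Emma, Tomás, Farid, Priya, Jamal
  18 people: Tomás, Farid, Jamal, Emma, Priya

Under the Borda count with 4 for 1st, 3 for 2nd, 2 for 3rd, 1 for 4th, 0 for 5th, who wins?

Jamal: 13×3 + 3×2 + 7×4 + 1×3 + 4×2 + 7×2 + 4×0 + 18×2 = 134
Priya: 13×4 + 3×3 + 7×0 + 1×0 + 4×1 + 7×4 + 4×1 + 18×0 = 97
Tomás: 13×0 + 3×1 + 7×3 + 1×2 + 4×4 + 7×0 + 4×3 + 18×4 = 126
Emma: 13×2 + 3×0 + 7×1 + 1×4 + 4×3 + 7×3 + 4×4 + 18×1 = 104
Farid: 13×1 + 3×4 + 7×2 + 1×1 + 4×0 + 7×1 + 4×2 + 18×3 = 109

Jamal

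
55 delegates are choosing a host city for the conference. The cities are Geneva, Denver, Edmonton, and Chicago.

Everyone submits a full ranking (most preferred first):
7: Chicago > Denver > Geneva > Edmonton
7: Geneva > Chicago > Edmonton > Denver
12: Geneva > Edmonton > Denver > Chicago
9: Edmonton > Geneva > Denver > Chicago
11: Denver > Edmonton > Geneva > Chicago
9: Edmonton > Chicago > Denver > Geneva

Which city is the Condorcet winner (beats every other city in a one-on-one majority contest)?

Edmonton

Edmonton vs Geneva: 29–26
Edmonton vs Denver: 37–18
Edmonton vs Chicago: 41–14
Edmonton beats every other city.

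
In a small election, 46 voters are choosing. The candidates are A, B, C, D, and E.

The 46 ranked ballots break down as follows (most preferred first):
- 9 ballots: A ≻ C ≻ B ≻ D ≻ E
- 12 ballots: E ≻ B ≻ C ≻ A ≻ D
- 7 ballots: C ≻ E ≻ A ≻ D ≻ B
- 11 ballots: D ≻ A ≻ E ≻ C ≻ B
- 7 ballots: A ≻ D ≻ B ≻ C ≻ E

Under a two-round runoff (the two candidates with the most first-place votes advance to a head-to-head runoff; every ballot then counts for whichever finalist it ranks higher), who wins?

Round 1 first-place votes: A 16, B 0, C 7, D 11, E 12. A and E advance.
Runoff: A is ranked above E on 27 ballots, E above A on 19.

A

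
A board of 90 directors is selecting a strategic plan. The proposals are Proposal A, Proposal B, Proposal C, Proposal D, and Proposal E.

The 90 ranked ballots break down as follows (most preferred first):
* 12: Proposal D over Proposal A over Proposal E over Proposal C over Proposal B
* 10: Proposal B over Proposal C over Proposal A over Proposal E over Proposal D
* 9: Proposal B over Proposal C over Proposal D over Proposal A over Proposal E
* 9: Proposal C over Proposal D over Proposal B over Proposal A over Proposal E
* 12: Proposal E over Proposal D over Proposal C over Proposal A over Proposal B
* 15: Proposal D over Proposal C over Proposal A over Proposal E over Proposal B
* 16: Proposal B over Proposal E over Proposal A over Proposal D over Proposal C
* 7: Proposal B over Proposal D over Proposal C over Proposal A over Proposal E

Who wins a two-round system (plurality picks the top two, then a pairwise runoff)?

Round 1 first-place votes: Proposal A 0, Proposal B 42, Proposal C 9, Proposal D 27, Proposal E 12. Proposal B and Proposal D advance.
Runoff: Proposal B is ranked above Proposal D on 42 ballots, Proposal D above Proposal B on 48.

Proposal D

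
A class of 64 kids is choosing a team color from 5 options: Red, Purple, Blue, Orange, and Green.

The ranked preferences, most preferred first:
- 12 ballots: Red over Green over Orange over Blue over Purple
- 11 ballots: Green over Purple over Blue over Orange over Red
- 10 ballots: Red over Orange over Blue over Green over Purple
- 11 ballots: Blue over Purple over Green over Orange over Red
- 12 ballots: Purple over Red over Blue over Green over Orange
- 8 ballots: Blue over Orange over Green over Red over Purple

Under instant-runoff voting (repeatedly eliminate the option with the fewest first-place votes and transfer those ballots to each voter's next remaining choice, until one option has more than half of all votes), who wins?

Round 1: Red 22, Purple 12, Blue 19, Orange 0, Green 11. Orange eliminated.
Round 2: Red 22, Purple 12, Blue 19, Green 11. Green eliminated.
Round 3: Red 22, Purple 23, Blue 19. Blue eliminated.
Round 4: Red 30, Purple 34. Purple has a majority (≥33).

Purple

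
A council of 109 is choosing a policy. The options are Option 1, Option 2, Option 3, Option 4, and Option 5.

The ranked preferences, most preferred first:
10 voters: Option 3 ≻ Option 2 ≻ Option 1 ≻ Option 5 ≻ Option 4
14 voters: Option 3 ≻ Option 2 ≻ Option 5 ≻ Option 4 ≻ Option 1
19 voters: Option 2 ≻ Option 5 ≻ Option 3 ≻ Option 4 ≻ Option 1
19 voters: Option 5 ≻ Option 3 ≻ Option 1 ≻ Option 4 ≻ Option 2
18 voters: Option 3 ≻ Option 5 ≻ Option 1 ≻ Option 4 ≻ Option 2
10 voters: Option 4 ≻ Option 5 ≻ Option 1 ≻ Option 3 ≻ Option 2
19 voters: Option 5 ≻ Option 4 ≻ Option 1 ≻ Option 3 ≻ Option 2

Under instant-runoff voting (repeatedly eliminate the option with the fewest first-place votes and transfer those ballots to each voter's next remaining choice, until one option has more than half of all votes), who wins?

Round 1: Option 1 0, Option 2 19, Option 3 42, Option 4 10, Option 5 38. Option 1 eliminated.
Round 2: Option 2 19, Option 3 42, Option 4 10, Option 5 38. Option 4 eliminated.
Round 3: Option 2 19, Option 3 42, Option 5 48. Option 2 eliminated.
Round 4: Option 3 42, Option 5 67. Option 5 has a majority (≥55).

Option 5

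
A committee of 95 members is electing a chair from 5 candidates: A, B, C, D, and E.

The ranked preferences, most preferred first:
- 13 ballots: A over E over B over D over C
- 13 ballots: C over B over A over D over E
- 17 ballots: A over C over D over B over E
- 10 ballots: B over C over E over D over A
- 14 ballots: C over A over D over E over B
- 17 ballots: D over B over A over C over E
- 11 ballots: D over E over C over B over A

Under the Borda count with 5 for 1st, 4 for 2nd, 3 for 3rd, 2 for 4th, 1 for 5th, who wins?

C

A: 13×5 + 13×3 + 17×5 + 10×1 + 14×4 + 17×3 + 11×1 = 317
B: 13×3 + 13×4 + 17×2 + 10×5 + 14×1 + 17×4 + 11×2 = 279
C: 13×1 + 13×5 + 17×4 + 10×4 + 14×5 + 17×2 + 11×3 = 323
D: 13×2 + 13×2 + 17×3 + 10×2 + 14×3 + 17×5 + 11×5 = 305
E: 13×4 + 13×1 + 17×1 + 10×3 + 14×2 + 17×1 + 11×4 = 201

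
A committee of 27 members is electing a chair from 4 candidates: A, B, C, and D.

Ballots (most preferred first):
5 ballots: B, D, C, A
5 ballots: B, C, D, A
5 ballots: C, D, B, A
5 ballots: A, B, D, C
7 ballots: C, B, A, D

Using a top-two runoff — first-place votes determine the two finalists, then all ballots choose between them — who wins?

B

Round 1 first-place votes: A 5, B 10, C 12, D 0. C and B advance.
Runoff: C is ranked above B on 12 ballots, B above C on 15.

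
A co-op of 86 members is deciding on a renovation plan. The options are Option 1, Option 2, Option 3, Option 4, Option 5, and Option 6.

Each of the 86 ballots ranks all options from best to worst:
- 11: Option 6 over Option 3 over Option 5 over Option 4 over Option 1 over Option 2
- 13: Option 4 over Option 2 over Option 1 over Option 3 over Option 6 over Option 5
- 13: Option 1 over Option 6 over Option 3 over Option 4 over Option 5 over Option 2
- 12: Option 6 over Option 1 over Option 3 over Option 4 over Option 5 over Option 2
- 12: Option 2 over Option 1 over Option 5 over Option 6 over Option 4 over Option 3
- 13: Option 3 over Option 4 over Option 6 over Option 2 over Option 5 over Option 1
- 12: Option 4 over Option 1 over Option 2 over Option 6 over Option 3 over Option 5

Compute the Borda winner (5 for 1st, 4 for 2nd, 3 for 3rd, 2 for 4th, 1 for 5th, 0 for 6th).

Option 1: 11×1 + 13×3 + 13×5 + 12×4 + 12×4 + 13×0 + 12×4 = 259
Option 2: 11×0 + 13×4 + 13×0 + 12×0 + 12×5 + 13×2 + 12×3 = 174
Option 3: 11×4 + 13×2 + 13×3 + 12×3 + 12×0 + 13×5 + 12×1 = 222
Option 4: 11×2 + 13×5 + 13×2 + 12×2 + 12×1 + 13×4 + 12×5 = 261
Option 5: 11×3 + 13×0 + 13×1 + 12×1 + 12×3 + 13×1 + 12×0 = 107
Option 6: 11×5 + 13×1 + 13×4 + 12×5 + 12×2 + 13×3 + 12×2 = 267

Option 6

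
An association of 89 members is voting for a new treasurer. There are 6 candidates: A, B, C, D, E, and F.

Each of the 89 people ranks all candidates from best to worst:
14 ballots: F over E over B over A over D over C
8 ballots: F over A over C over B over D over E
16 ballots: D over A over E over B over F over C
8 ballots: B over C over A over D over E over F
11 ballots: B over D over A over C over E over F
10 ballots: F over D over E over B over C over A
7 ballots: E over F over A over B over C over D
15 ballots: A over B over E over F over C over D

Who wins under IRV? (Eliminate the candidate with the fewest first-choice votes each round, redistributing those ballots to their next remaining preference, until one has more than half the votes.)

B

Round 1: A 15, B 19, C 0, D 16, E 7, F 32. C eliminated.
Round 2: A 15, B 19, D 16, E 7, F 32. E eliminated.
Round 3: A 15, B 19, D 16, F 39. A eliminated.
Round 4: B 34, D 16, F 39. D eliminated.
Round 5: B 50, F 39. B has a majority (≥45).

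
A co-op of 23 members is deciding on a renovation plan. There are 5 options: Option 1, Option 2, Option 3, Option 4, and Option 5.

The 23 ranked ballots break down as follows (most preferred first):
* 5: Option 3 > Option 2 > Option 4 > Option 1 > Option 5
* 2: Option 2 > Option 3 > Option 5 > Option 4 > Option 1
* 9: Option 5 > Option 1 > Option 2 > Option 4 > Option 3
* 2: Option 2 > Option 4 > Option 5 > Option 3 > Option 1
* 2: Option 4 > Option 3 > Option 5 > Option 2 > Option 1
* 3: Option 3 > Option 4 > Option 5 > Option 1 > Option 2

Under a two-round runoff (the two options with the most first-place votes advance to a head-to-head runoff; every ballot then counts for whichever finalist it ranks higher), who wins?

Option 3

Round 1 first-place votes: Option 1 0, Option 2 4, Option 3 8, Option 4 2, Option 5 9. Option 5 and Option 3 advance.
Runoff: Option 5 is ranked above Option 3 on 11 ballots, Option 3 above Option 5 on 12.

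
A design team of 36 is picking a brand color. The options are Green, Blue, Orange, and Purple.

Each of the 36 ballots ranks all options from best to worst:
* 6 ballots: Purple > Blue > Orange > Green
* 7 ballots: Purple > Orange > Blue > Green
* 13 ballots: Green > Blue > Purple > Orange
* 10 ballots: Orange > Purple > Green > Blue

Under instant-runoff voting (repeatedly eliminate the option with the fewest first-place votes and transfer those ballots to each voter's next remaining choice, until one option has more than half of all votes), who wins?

Round 1: Green 13, Blue 0, Orange 10, Purple 13. Blue eliminated.
Round 2: Green 13, Orange 10, Purple 13. Orange eliminated.
Round 3: Green 13, Purple 23. Purple has a majority (≥19).

Purple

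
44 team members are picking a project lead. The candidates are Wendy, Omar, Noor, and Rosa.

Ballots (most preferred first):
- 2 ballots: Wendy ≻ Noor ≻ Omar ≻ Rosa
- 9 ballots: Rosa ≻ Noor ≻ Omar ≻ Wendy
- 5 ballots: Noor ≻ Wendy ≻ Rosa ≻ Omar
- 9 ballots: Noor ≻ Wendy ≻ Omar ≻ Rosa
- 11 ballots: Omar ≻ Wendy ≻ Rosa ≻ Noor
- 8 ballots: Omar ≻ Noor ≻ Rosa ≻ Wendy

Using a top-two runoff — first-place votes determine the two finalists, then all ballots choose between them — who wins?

Round 1 first-place votes: Wendy 2, Omar 19, Noor 14, Rosa 9. Omar and Noor advance.
Runoff: Omar is ranked above Noor on 19 ballots, Noor above Omar on 25.

Noor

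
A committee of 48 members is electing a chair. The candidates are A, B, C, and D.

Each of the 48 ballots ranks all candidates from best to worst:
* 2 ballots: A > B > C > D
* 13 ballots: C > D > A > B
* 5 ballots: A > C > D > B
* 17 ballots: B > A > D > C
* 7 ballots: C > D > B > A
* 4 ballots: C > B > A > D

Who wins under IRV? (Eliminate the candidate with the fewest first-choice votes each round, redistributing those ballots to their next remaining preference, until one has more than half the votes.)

C

Round 1: A 7, B 17, C 24, D 0. D eliminated.
Round 2: A 7, B 17, C 24. A eliminated.
Round 3: B 19, C 29. C has a majority (≥25).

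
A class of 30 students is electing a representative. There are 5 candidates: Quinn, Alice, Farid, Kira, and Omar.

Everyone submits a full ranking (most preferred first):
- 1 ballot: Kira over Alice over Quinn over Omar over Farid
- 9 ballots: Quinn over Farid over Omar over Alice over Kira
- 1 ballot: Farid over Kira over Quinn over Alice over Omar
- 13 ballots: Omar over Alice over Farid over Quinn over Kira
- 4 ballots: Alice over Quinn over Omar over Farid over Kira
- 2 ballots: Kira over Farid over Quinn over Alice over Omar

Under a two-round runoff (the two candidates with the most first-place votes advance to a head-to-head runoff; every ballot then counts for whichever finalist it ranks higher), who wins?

Round 1 first-place votes: Quinn 9, Alice 4, Farid 1, Kira 3, Omar 13. Omar and Quinn advance.
Runoff: Omar is ranked above Quinn on 13 ballots, Quinn above Omar on 17.

Quinn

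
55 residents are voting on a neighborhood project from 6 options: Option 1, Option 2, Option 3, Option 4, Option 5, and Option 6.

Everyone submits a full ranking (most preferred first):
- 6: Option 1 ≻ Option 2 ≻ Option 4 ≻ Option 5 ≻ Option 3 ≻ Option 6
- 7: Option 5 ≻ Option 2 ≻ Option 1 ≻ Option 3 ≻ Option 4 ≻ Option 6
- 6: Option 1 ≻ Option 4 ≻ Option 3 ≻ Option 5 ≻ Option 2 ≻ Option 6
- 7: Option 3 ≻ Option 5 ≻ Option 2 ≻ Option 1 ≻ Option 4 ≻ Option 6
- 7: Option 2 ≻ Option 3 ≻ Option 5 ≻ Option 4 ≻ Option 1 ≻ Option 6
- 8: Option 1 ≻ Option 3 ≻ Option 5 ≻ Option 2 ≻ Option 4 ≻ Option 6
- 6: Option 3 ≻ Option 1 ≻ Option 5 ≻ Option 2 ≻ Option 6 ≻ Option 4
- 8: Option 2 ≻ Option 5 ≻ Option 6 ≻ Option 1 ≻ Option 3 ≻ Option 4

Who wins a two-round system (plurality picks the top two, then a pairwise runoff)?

Round 1 first-place votes: Option 1 20, Option 2 15, Option 3 13, Option 4 0, Option 5 7, Option 6 0. Option 1 and Option 2 advance.
Runoff: Option 1 is ranked above Option 2 on 26 ballots, Option 2 above Option 1 on 29.

Option 2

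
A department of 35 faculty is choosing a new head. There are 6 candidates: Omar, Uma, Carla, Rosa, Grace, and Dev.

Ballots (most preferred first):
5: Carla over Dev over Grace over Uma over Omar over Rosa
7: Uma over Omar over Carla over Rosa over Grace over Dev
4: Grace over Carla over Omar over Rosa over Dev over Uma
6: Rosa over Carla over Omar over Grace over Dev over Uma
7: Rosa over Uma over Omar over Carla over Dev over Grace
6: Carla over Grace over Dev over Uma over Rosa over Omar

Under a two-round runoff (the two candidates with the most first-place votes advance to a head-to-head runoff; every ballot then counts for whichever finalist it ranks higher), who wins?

Round 1 first-place votes: Omar 0, Uma 7, Carla 11, Rosa 13, Grace 4, Dev 0. Rosa and Carla advance.
Runoff: Rosa is ranked above Carla on 13 ballots, Carla above Rosa on 22.

Carla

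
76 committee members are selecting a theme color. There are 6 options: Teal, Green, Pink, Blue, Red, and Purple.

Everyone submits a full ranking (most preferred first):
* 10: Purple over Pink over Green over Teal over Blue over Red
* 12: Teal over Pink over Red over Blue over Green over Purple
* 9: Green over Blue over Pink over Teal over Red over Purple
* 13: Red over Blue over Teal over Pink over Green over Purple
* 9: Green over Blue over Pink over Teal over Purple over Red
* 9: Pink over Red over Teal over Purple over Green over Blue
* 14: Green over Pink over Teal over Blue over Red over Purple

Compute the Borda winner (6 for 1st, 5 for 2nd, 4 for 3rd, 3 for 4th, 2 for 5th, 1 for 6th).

Teal: 10×3 + 12×6 + 9×3 + 13×4 + 9×3 + 9×4 + 14×4 = 300
Green: 10×4 + 12×2 + 9×6 + 13×2 + 9×6 + 9×2 + 14×6 = 300
Pink: 10×5 + 12×5 + 9×4 + 13×3 + 9×4 + 9×6 + 14×5 = 345
Blue: 10×2 + 12×3 + 9×5 + 13×5 + 9×5 + 9×1 + 14×3 = 262
Red: 10×1 + 12×4 + 9×2 + 13×6 + 9×1 + 9×5 + 14×2 = 236
Purple: 10×6 + 12×1 + 9×1 + 13×1 + 9×2 + 9×3 + 14×1 = 153

Pink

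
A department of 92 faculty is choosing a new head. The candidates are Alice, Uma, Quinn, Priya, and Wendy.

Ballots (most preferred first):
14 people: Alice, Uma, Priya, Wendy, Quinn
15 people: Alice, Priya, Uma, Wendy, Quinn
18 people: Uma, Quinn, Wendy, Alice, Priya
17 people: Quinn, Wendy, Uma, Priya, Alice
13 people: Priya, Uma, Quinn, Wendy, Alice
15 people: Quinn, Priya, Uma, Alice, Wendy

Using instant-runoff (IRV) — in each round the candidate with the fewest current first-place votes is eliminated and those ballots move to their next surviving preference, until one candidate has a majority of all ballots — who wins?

Uma

Round 1: Alice 29, Uma 18, Quinn 32, Priya 13, Wendy 0. Wendy eliminated.
Round 2: Alice 29, Uma 18, Quinn 32, Priya 13. Priya eliminated.
Round 3: Alice 29, Uma 31, Quinn 32. Alice eliminated.
Round 4: Uma 60, Quinn 32. Uma has a majority (≥47).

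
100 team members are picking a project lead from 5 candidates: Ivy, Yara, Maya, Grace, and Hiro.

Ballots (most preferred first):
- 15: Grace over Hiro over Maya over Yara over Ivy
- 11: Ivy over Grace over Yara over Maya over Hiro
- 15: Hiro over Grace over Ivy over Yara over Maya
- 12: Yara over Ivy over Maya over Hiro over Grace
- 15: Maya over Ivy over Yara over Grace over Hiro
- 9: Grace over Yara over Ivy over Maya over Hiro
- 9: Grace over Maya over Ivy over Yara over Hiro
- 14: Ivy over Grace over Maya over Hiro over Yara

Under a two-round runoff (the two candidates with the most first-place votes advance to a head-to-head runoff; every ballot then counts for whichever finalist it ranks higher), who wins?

Round 1 first-place votes: Ivy 25, Yara 12, Maya 15, Grace 33, Hiro 15. Grace and Ivy advance.
Runoff: Grace is ranked above Ivy on 48 ballots, Ivy above Grace on 52.

Ivy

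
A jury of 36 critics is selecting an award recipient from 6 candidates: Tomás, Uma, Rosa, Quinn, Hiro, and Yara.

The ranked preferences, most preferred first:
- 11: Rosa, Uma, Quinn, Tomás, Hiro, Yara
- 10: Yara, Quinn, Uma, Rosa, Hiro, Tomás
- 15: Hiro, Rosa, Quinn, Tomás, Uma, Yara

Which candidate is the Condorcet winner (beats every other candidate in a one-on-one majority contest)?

Rosa

Rosa vs Tomás: 36–0
Rosa vs Uma: 26–10
Rosa vs Quinn: 26–10
Rosa vs Hiro: 21–15
Rosa vs Yara: 26–10
Rosa beats every other candidate.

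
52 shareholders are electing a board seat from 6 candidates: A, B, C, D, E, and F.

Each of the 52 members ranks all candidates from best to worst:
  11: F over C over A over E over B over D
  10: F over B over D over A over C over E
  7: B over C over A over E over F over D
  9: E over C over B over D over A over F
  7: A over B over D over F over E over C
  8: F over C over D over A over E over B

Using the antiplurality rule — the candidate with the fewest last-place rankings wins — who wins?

Last-place votes: A 0, B 8, C 7, D 18, E 10, F 9.

A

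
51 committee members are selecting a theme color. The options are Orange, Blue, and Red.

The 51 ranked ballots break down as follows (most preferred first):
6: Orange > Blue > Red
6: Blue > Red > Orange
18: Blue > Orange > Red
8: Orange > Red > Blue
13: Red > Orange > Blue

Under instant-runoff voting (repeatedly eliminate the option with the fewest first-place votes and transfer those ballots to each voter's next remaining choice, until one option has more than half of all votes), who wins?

Round 1: Orange 14, Blue 24, Red 13. Red eliminated.
Round 2: Orange 27, Blue 24. Orange has a majority (≥26).

Orange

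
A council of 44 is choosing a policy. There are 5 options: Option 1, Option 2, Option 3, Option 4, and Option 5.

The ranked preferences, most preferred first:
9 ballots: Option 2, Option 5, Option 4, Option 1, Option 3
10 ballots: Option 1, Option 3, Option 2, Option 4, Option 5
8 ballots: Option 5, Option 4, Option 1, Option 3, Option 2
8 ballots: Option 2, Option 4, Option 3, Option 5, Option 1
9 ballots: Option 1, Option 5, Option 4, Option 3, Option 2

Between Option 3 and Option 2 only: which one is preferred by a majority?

Option 3

Option 3 is ranked above Option 2 on 27 ballots; Option 2 above Option 3 on 17.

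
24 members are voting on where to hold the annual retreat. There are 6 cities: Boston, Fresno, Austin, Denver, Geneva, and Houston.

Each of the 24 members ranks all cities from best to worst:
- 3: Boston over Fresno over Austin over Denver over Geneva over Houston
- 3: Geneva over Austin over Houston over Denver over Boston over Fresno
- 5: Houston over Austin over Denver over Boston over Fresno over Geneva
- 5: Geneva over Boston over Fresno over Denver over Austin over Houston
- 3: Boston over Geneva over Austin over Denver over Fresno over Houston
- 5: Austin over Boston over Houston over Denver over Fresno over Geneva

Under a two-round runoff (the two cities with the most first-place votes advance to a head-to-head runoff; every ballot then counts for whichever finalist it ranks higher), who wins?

Boston

Round 1 first-place votes: Boston 6, Fresno 0, Austin 5, Denver 0, Geneva 8, Houston 5. Geneva and Boston advance.
Runoff: Geneva is ranked above Boston on 8 ballots, Boston above Geneva on 16.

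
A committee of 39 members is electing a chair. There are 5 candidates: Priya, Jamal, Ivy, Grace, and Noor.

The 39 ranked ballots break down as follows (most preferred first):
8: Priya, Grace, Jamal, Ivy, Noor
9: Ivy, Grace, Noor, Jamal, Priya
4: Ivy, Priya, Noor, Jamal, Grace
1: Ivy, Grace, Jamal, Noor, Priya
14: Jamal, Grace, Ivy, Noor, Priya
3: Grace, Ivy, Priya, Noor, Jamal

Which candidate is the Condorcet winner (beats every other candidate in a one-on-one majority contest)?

Grace vs Priya: 27–12
Grace vs Jamal: 21–18
Grace vs Ivy: 25–14
Grace vs Noor: 35–4
Grace beats every other candidate.

Grace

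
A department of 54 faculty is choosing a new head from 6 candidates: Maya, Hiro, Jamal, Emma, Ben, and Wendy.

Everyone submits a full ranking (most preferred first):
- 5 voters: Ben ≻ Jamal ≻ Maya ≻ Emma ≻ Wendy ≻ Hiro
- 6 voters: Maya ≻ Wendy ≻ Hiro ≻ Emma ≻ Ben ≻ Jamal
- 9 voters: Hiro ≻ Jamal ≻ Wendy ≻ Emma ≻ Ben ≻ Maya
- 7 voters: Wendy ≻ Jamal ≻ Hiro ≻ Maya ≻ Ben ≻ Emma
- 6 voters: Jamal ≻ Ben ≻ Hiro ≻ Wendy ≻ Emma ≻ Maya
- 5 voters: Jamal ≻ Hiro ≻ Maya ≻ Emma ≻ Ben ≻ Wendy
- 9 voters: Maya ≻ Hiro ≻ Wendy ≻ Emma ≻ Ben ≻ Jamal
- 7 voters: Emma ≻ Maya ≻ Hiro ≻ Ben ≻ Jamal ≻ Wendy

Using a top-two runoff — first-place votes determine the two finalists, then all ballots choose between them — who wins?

Round 1 first-place votes: Maya 15, Hiro 9, Jamal 11, Emma 7, Ben 5, Wendy 7. Maya and Jamal advance.
Runoff: Maya is ranked above Jamal on 22 ballots, Jamal above Maya on 32.

Jamal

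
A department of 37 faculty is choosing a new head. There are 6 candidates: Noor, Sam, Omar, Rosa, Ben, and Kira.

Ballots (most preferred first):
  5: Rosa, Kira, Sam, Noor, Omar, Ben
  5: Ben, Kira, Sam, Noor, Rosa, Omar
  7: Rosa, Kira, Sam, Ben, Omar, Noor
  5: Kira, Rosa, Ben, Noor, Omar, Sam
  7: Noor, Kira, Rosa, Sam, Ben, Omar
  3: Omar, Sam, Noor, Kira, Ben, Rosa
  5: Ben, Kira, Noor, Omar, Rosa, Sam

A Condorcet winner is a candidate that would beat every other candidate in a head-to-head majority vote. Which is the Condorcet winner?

Kira

Kira vs Noor: 27–10
Kira vs Sam: 34–3
Kira vs Omar: 34–3
Kira vs Rosa: 25–12
Kira vs Ben: 27–10
Kira beats every other candidate.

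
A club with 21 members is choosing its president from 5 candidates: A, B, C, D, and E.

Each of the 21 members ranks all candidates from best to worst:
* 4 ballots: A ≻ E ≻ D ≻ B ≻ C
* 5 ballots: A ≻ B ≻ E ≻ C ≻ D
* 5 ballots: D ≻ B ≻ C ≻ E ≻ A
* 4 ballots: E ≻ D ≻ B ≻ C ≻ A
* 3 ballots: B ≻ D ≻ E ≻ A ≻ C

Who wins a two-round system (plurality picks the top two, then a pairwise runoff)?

D

Round 1 first-place votes: A 9, B 3, C 0, D 5, E 4. A and D advance.
Runoff: A is ranked above D on 9 ballots, D above A on 12.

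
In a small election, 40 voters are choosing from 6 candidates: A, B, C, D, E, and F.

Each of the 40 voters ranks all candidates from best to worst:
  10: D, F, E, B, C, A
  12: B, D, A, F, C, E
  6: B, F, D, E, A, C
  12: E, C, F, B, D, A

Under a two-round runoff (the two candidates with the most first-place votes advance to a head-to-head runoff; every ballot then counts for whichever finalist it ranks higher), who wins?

Round 1 first-place votes: A 0, B 18, C 0, D 10, E 12, F 0. B and E advance.
Runoff: B is ranked above E on 18 ballots, E above B on 22.

E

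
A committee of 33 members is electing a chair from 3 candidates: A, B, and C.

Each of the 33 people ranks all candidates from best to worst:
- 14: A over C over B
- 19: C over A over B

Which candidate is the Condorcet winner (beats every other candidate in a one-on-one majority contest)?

C vs A: 19–14
C vs B: 33–0
C beats every other candidate.

C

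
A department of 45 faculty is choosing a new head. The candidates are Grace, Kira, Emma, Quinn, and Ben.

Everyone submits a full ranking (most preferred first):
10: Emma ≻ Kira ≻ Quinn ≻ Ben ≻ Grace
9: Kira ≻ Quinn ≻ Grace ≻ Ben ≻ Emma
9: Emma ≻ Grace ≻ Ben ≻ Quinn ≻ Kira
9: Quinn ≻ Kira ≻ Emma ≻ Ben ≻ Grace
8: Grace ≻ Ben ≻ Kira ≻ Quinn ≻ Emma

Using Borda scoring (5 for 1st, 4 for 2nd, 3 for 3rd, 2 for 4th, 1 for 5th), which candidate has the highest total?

Grace: 10×1 + 9×3 + 9×4 + 9×1 + 8×5 = 122
Kira: 10×4 + 9×5 + 9×1 + 9×4 + 8×3 = 154
Emma: 10×5 + 9×1 + 9×5 + 9×3 + 8×1 = 139
Quinn: 10×3 + 9×4 + 9×2 + 9×5 + 8×2 = 145
Ben: 10×2 + 9×2 + 9×3 + 9×2 + 8×4 = 115

Kira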